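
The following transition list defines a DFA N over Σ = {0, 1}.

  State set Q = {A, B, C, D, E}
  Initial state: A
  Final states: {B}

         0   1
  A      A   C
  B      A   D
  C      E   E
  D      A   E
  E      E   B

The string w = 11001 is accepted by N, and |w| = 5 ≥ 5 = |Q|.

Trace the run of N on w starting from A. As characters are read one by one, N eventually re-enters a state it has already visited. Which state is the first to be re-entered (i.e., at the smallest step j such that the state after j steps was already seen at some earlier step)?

E

State sequence: A -1-> C -1-> E -0-> E -0-> E -1-> B
First repeat at step 3: E was already visited.

The earliest repeat is at step j = 3: N is in E, which it already visited at step i = 2.
The DFA has 5 states, so the proof of the pumping lemma guarantees a repeated state among the first 5+1 visited; the segment between the two visits is the pumpable y.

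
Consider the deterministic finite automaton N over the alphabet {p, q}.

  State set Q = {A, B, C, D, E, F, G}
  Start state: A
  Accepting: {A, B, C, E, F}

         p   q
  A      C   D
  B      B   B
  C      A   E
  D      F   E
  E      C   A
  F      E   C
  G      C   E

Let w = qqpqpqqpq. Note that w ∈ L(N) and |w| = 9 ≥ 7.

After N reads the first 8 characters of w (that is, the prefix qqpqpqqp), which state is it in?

C

State sequence: A -q-> D -q-> E -p-> C -q-> E -p-> C -q-> E -q-> A -p-> C

After reading 8 characters, N is in state C.
(This kind of state-tracing is the core of the pumping-lemma construction: with 7 states, pigeonhole forces a repeat within the first 7 steps.)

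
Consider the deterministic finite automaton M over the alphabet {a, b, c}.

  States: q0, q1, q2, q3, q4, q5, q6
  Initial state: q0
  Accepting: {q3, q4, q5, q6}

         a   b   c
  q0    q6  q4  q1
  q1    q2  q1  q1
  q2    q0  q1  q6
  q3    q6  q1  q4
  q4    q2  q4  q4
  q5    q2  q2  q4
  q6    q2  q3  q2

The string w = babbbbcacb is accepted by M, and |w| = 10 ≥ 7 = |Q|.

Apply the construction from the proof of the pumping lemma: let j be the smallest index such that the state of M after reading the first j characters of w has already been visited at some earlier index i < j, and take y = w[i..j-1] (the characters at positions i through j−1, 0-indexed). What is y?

Run of M on w = b a b b b b c a c b:
  step 0: q0  (start)
  step 1: q4  (read b: q0→q4)
  step 2: q2  (read a: q4→q2)
  step 3: q1  (read b: q2→q1)
  step 4: q1  (read b: q1→q1)   ← first repeat (q1 seen earlier)
  step 5: q1  (read b: q1→q1)
  step 6: q1  (read b: q1→q1)
  step 7: q1  (read c: q1→q1)
  step 8: q2  (read a: q1→q2)
  step 9: q6  (read c: q2→q6)
  step 10: q3  (read b: q6→q3)

So i = 3, j = 4, giving x = w[0:3] = bab, y = w[3:4] = b, z = w[4:10] = bbcacb.
Check: |xy| = 4 ≤ 7 and |y| = 1 ≥ 1. Reading y takes M from q1 back to q1, so every xyⁱz is accepted.
Since M has 7 states, any run of length ≥ 7 visits 7+1 states, so by pigeonhole some state repeats within the first 7 steps — that repeat gives the pumpable loop.

b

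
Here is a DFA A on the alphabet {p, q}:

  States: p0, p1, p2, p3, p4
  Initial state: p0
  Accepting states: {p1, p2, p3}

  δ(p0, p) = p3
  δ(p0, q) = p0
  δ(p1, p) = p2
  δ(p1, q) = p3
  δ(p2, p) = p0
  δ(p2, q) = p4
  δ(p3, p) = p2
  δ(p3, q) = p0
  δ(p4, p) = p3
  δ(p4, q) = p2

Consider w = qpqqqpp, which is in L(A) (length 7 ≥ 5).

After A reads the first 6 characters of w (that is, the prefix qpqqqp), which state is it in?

State sequence: p0 -q-> p0 -p-> p3 -q-> p0 -q-> p0 -q-> p0 -p-> p3

After reading 6 characters, A is in state p3.
(This kind of state-tracing is the core of the pumping-lemma construction: with 5 states, pigeonhole forces a repeat within the first 5 steps.)

p3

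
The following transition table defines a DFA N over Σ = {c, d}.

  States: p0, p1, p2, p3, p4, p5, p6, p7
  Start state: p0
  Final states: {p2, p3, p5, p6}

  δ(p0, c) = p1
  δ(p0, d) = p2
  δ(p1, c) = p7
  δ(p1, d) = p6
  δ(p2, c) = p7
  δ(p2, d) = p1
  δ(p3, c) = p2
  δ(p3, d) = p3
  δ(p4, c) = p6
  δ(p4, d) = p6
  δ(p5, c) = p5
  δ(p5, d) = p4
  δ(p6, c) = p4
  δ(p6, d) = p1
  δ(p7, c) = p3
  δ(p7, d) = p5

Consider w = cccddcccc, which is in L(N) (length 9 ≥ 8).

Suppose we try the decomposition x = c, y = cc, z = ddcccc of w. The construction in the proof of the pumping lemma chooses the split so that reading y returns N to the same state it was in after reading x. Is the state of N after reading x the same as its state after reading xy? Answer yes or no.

no

Run of N on the first 3 characters of w = c c c:
  step 0: p0  (start)
  step 1: p1  (read c: p0→p1)
  step 2: p7  (read c: p1→p7)
  step 3: p3  (read c: p7→p3)

After x (step 1): p1. After xy (step 3): p3.
They differ (p1 ≠ p3), so y is not a cycle from the state after x; this split is not the one the pumping-lemma construction produces, and pumping y need not keep the string in L(N).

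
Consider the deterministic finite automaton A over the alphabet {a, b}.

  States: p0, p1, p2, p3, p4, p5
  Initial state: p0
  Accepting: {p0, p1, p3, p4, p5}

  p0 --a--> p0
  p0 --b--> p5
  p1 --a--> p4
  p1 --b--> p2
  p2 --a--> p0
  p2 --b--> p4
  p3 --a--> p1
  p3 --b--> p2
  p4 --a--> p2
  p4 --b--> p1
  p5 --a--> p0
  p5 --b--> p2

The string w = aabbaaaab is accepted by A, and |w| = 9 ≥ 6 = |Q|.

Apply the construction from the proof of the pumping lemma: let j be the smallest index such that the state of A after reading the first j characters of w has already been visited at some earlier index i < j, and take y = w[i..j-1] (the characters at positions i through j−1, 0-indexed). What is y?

Run of A on w = a a b b a a a a b:
  step 0: p0  (start)
  step 1: p0  (read a: p0→p0)   ← first repeat (p0 seen earlier)
  step 2: p0  (read a: p0→p0)
  step 3: p5  (read b: p0→p5)
  step 4: p2  (read b: p5→p2)
  step 5: p0  (read a: p2→p0)
  step 6: p0  (read a: p0→p0)
  step 7: p0  (read a: p0→p0)
  step 8: p0  (read a: p0→p0)
  step 9: p5  (read b: p0→p5)

So i = 0, j = 1, giving x = w[0:0] = ε, y = w[0:1] = a, z = w[1:9] = abbaaaab.
Check: |xy| = 1 ≤ 6 and |y| = 1 ≥ 1. Reading y takes A from p0 back to p0, so every xyⁱz is accepted.
With |Q| = 6, pigeonhole forces a state repeat no later than step 6; the substring read between the first and second visits to that state can be pumped.

a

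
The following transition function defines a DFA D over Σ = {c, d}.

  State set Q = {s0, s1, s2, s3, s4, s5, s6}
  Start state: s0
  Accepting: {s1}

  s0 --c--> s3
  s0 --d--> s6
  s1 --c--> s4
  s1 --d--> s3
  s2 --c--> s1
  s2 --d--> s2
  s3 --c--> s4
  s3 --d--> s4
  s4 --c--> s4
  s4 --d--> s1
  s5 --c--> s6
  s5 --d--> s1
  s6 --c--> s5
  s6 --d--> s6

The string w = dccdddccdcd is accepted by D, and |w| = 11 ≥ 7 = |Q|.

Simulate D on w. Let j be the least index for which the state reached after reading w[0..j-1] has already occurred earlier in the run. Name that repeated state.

Run of D on w = d c c d d d c c d c d:
  step 0: s0  (start)
  step 1: s6  (read d: s0→s6)
  step 2: s5  (read c: s6→s5)
  step 3: s6  (read c: s5→s6)   ← first repeat (s6 seen earlier)
  step 4: s6  (read d: s6→s6)
  step 5: s6  (read d: s6→s6)
  step 6: s6  (read d: s6→s6)
  step 7: s5  (read c: s6→s5)
  step 8: s6  (read c: s5→s6)
  step 9: s6  (read d: s6→s6)
  step 10: s5  (read c: s6→s5)
  step 11: s1  (read d: s5→s1)

The earliest repeat is at step j = 3: D is in s6, which it already visited at step i = 1.
Pumping length from the standard proof: p = 7 (the number of states). The repeated state found above gives |xy| = j ≤ 7 and |y| = j − i ≥ 1.

s6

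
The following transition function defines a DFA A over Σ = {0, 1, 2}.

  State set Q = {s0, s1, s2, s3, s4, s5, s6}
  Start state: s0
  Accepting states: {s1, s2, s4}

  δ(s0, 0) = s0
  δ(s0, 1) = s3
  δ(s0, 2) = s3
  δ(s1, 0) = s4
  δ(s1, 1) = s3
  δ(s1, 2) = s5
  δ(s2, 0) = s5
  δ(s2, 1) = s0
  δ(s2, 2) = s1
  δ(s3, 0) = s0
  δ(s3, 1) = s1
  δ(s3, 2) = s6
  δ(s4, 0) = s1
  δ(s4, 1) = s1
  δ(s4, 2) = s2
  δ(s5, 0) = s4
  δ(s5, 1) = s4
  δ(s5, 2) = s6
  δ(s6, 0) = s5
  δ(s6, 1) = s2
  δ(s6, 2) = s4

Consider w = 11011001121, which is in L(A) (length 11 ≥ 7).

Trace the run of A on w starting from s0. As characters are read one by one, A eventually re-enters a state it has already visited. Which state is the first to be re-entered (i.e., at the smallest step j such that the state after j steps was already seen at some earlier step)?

State sequence: s0 -1-> s3 -1-> s1 -0-> s4 -1-> s1 -1-> s3 -0-> s0 -0-> s0 -1-> s3 -1-> s1 -2-> s5 -1-> s4
First repeat at step 4: s1 was already visited.

The earliest repeat is at step j = 4: A is in s1, which it already visited at step i = 2.
Pumping length from the standard proof: p = 7 (the number of states). The repeated state found above gives |xy| = j ≤ 7 and |y| = j − i ≥ 1.

s1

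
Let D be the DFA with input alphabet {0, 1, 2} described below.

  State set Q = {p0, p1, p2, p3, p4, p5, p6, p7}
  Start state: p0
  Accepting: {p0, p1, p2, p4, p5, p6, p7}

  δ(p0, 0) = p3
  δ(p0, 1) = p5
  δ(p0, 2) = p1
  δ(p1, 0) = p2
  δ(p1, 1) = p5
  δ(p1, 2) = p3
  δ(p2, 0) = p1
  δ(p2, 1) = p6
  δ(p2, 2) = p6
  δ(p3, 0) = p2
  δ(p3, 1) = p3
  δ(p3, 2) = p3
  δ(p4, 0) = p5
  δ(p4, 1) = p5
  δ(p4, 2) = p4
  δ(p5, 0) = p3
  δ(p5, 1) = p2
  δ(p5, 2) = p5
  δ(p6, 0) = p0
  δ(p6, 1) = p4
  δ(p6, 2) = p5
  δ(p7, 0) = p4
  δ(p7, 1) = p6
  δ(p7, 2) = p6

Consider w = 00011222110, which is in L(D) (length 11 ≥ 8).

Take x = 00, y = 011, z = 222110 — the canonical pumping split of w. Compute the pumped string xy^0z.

xy⁰z = xz = 00·222110 = 00222110.
Reading y = 011 takes D from p2 back to p2, so after x the machine is still in p2, and z then leads to the accepting state p0. Hence 00222110 ∈ L(D).

00222110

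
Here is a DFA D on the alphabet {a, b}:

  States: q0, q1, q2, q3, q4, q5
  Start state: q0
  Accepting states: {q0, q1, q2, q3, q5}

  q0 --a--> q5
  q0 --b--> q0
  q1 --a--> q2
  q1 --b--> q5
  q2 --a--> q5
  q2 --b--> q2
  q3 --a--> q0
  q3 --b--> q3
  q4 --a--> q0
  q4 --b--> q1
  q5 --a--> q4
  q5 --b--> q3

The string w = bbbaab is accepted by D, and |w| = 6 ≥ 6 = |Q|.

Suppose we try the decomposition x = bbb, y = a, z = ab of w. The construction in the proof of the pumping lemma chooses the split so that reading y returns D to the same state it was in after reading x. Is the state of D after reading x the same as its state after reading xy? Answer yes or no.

no

Run of D on the first 4 characters of w = b b b a:
  step 0: q0  (start)
  step 1: q0  (read b: q0→q0)
  step 2: q0  (read b: q0→q0)
  step 3: q0  (read b: q0→q0)
  step 4: q5  (read a: q0→q5)

After x (step 3): q0. After xy (step 4): q5.
They differ (q0 ≠ q5), so y is not a cycle from the state after x; this split is not the one the pumping-lemma construction produces, and pumping y need not keep the string in L(D).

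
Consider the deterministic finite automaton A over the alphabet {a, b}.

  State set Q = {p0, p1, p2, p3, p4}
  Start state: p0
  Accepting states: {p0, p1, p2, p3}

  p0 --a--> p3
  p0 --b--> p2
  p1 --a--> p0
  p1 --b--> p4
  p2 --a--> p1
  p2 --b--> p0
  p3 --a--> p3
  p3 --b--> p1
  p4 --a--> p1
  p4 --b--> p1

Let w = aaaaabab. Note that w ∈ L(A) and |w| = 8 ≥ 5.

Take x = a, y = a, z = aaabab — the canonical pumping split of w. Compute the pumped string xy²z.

aaaaaabab

xy^2z = a·a·a·aaabab = aaaaaabab.
Reading y = a takes A from p3 back to p3, so after x·y·y the machine is still in p3, and z then leads to the accepting state p2. Hence aaaaaabab ∈ L(A).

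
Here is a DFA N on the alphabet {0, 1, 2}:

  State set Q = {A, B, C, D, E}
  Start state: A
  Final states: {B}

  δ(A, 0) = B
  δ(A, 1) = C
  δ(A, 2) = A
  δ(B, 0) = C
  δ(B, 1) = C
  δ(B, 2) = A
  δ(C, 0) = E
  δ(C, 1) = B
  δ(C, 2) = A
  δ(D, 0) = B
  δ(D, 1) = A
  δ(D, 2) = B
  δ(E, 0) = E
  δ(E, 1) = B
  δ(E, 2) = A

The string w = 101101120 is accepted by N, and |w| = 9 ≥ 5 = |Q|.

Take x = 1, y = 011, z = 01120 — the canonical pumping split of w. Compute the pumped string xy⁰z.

xy⁰z = xz = 1·01120 = 101120.
Reading y = 011 takes N from C back to C, so after x the machine is still in C, and z then leads to the accepting state B. Hence 101120 ∈ L(N).

101120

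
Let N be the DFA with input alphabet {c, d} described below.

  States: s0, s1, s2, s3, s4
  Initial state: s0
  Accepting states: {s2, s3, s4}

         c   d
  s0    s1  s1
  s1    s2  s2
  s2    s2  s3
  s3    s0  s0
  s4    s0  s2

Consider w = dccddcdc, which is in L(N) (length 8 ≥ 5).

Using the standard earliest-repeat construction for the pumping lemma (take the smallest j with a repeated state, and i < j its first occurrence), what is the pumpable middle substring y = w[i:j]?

c

State sequence: s0 -d-> s1 -c-> s2 -c-> s2 -d-> s3 -d-> s0 -c-> s1 -d-> s2 -c-> s2
First repeat at step 3: s2 was already visited.

So i = 2, j = 3, giving x = w[0:2] = dc, y = w[2:3] = c, z = w[3:8] = ddcdc.
Check: |xy| = 3 ≤ 5 and |y| = 1 ≥ 1. Reading y takes N from s2 back to s2, so every xyⁱz is accepted.
Pumping length from the standard proof: p = 5 (the number of states). The repeated state found above gives |xy| = j ≤ 5 and |y| = j − i ≥ 1.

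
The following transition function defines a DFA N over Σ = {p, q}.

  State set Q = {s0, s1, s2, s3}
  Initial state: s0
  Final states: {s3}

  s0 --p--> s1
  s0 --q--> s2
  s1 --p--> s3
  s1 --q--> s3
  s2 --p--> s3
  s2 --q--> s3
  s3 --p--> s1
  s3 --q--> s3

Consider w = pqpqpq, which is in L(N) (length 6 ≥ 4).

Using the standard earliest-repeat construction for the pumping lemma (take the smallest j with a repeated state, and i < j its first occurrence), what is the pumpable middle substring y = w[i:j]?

qp

Run of N on w = p q p q p q:
  step 0: s0  (start)
  step 1: s1  (read p: s0→s1)
  step 2: s3  (read q: s1→s3)
  step 3: s1  (read p: s3→s1)   ← first repeat (s1 seen earlier)
  step 4: s3  (read q: s1→s3)
  step 5: s1  (read p: s3→s1)
  step 6: s3  (read q: s1→s3)

So i = 1, j = 3, giving x = w[0:1] = p, y = w[1:3] = qp, z = w[3:6] = qpq.
Check: |xy| = 3 ≤ 4 and |y| = 2 ≥ 1. Reading y takes N from s1 back to s1, so every xyⁱz is accepted.
Pumping length from the standard proof: p = 4 (the number of states). The repeated state found above gives |xy| = j ≤ 4 and |y| = j − i ≥ 1.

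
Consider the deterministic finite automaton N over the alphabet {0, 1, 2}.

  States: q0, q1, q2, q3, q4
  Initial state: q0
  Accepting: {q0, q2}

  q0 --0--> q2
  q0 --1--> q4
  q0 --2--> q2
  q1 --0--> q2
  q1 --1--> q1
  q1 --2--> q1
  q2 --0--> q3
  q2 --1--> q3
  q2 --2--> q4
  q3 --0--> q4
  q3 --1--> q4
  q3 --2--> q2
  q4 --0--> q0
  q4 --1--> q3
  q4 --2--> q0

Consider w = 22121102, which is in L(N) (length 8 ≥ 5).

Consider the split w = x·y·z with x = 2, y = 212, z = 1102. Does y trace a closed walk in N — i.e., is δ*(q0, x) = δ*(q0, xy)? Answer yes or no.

State sequence: q0 -2-> q2 -2-> q4 -1-> q3 -2-> q2

After x (step 1): q2. After xy (step 4): q2.
They match, so y = 212 drives N around a cycle from q2 back to itself; pumping y any number of times keeps N in q2 before reading z, and xyⁱz ∈ L(N) for every i ≥ 0.

yes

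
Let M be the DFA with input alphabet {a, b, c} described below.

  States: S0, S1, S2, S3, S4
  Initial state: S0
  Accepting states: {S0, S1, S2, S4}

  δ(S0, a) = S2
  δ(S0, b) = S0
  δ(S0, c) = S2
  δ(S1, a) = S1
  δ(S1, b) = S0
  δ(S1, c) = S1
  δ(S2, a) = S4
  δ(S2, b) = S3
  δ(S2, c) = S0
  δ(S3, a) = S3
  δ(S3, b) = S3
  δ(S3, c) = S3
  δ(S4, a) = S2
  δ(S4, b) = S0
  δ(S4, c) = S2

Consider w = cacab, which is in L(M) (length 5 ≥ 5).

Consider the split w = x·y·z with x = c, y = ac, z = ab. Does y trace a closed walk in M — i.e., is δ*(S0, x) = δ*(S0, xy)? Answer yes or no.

yes

Run of M on the first 3 characters of w = c a c:
  step 0: S0  (start)
  step 1: S2  (read c: S0→S2)
  step 2: S4  (read a: S2→S4)
  step 3: S2  (read c: S4→S2)

After x (step 1): S2. After xy (step 3): S2.
They match, so y = ac drives M around a cycle from S2 back to itself; pumping y any number of times keeps M in S2 before reading z, and xyⁱz ∈ L(M) for every i ≥ 0.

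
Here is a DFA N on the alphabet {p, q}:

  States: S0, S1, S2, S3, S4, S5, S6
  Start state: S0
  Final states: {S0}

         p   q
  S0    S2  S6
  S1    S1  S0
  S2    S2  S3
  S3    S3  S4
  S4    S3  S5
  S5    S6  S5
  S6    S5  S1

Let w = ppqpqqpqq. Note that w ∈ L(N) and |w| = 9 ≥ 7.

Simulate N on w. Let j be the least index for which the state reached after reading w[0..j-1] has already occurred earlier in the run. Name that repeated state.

S2

Run of N on w = p p q p q q p q q:
  step 0: S0  (start)
  step 1: S2  (read p: S0→S2)
  step 2: S2  (read p: S2→S2)   ← first repeat (S2 seen earlier)
  step 3: S3  (read q: S2→S3)
  step 4: S3  (read p: S3→S3)
  step 5: S4  (read q: S3→S4)
  step 6: S5  (read q: S4→S5)
  step 7: S6  (read p: S5→S6)
  step 8: S1  (read q: S6→S1)
  step 9: S0  (read q: S1→S0)

The earliest repeat is at step j = 2: N is in S2, which it already visited at step i = 1.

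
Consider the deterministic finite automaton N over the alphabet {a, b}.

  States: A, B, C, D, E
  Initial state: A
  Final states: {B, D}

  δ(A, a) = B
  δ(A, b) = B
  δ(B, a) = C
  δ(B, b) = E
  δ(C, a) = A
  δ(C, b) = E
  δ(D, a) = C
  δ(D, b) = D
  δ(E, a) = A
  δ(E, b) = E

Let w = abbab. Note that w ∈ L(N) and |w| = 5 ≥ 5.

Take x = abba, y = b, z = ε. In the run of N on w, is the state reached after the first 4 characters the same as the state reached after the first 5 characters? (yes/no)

State sequence: A -a-> B -b-> E -b-> E -a-> A -b-> B

After x (step 4): A. After xy (step 5): B.
They differ (A ≠ B), so y is not a cycle from the state after x; this split is not the one the pumping-lemma construction produces, and pumping y need not keep the string in L(N).

no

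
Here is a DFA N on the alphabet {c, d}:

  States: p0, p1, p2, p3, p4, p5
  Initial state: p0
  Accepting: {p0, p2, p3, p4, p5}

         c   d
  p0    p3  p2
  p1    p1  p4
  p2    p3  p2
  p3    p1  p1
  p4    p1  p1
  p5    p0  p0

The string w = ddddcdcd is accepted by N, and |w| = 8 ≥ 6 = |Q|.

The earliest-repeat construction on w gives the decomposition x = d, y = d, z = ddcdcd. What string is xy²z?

dddddcdcd

xy^2z = d·d·d·ddcdcd = dddddcdcd.
Reading y = d takes N from p2 back to p2, so after x·y·y the machine is still in p2, and z then leads to the accepting state p4. Hence dddddcdcd ∈ L(N).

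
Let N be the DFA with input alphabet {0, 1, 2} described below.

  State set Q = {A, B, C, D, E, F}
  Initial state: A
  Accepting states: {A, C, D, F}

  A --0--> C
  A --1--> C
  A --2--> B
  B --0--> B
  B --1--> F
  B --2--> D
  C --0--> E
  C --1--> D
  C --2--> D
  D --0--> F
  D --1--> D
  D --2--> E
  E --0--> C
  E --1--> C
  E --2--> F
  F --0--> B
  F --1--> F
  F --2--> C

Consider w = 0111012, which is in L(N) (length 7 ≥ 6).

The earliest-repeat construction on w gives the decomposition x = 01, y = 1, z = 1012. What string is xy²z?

01111012

xy^2z = 01·1·1·1012 = 01111012.
Reading y = 1 takes N from D back to D, so after x·y·y the machine is still in D, and z then leads to the accepting state C. Hence 01111012 ∈ L(N).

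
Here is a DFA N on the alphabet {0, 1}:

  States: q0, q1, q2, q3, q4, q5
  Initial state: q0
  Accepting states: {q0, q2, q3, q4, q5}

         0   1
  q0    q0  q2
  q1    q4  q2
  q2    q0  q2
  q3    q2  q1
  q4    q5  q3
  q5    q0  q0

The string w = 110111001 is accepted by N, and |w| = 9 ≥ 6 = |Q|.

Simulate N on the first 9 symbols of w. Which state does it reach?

State sequence: q0 -1-> q2 -1-> q2 -0-> q0 -1-> q2 -1-> q2 -1-> q2 -0-> q0 -0-> q0 -1-> q2

After reading 9 characters, N is in state q2.
(This kind of state-tracing is the core of the pumping-lemma construction: with 6 states, pigeonhole forces a repeat within the first 6 steps.)

q2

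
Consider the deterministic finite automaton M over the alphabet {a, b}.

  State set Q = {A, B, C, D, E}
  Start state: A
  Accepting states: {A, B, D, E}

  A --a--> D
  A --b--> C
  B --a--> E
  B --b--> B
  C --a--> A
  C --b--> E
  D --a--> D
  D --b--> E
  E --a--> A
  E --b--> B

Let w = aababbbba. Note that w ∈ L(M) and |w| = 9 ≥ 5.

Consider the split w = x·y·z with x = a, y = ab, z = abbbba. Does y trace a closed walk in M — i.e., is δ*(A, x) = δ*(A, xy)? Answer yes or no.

State sequence: A -a-> D -a-> D -b-> E

After x (step 1): D. After xy (step 3): E.
They differ (D ≠ E), so y is not a cycle from the state after x; this split is not the one the pumping-lemma construction produces, and pumping y need not keep the string in L(M).

no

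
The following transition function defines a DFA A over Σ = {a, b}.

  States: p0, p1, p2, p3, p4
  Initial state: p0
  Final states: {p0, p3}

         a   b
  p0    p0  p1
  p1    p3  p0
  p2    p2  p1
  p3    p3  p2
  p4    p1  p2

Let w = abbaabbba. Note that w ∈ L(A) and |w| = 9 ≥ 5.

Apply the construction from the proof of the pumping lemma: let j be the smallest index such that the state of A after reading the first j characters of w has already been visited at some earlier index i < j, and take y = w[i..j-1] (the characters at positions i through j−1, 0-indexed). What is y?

a

Run of A on w = a b b a a b b b a:
  step 0: p0  (start)
  step 1: p0  (read a: p0→p0)   ← first repeat (p0 seen earlier)
  step 2: p1  (read b: p0→p1)
  step 3: p0  (read b: p1→p0)
  step 4: p0  (read a: p0→p0)
  step 5: p0  (read a: p0→p0)
  step 6: p1  (read b: p0→p1)
  step 7: p0  (read b: p1→p0)
  step 8: p1  (read b: p0→p1)
  step 9: p3  (read a: p1→p3)

So i = 0, j = 1, giving x = w[0:0] = ε, y = w[0:1] = a, z = w[1:9] = bbaabbba.
Check: |xy| = 1 ≤ 5 and |y| = 1 ≥ 1. Reading y takes A from p0 back to p0, so every xyⁱz is accepted.
Since A has 5 states, any run of length ≥ 5 visits 5+1 states, so by pigeonhole some state repeats within the first 5 steps — that repeat gives the pumpable loop.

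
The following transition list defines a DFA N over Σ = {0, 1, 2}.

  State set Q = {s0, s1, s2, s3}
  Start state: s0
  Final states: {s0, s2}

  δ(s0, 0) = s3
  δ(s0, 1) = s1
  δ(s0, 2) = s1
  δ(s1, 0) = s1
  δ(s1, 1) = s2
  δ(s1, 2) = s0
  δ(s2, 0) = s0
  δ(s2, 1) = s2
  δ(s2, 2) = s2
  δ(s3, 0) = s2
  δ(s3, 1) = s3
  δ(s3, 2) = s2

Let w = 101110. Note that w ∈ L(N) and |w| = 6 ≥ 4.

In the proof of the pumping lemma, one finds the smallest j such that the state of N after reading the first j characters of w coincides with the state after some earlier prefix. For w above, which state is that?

State sequence: s0 -1-> s1 -0-> s1 -1-> s2 -1-> s2 -1-> s2 -0-> s0
First repeat at step 2: s1 was already visited.

The earliest repeat is at step j = 2: N is in s1, which it already visited at step i = 1.
Pumping length from the standard proof: p = 4 (the number of states). The repeated state found above gives |xy| = j ≤ 4 and |y| = j − i ≥ 1.

s1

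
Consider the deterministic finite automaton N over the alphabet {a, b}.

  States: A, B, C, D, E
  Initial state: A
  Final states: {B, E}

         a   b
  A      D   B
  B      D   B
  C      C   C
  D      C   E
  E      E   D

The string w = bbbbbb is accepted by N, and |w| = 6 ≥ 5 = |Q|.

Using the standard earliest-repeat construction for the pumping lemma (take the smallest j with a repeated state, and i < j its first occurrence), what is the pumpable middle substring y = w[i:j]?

Run of N on w = b b b b b b:
  step 0: A  (start)
  step 1: B  (read b: A→B)
  step 2: B  (read b: B→B)   ← first repeat (B seen earlier)
  step 3: B  (read b: B→B)
  step 4: B  (read b: B→B)
  step 5: B  (read b: B→B)
  step 6: B  (read b: B→B)

So i = 1, j = 2, giving x = w[0:1] = b, y = w[1:2] = b, z = w[2:6] = bbbb.
Check: |xy| = 2 ≤ 5 and |y| = 1 ≥ 1. Reading y takes N from B back to B, so every xyⁱz is accepted.

b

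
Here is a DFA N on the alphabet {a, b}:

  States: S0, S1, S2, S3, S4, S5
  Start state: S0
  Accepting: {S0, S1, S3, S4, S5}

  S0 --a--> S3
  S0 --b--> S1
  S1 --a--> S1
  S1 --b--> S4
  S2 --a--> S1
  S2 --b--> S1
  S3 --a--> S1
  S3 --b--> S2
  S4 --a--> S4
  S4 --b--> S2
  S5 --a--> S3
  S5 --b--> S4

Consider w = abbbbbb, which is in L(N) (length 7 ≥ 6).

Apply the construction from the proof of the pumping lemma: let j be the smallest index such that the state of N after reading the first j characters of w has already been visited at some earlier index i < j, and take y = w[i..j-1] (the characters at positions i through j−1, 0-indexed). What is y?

bbb

Run of N on w = a b b b b b b:
  step 0: S0  (start)
  step 1: S3  (read a: S0→S3)
  step 2: S2  (read b: S3→S2)
  step 3: S1  (read b: S2→S1)
  step 4: S4  (read b: S1→S4)
  step 5: S2  (read b: S4→S2)   ← first repeat (S2 seen earlier)
  step 6: S1  (read b: S2→S1)
  step 7: S4  (read b: S1→S4)

So i = 2, j = 5, giving x = w[0:2] = ab, y = w[2:5] = bbb, z = w[5:7] = bb.
Check: |xy| = 5 ≤ 6 and |y| = 3 ≥ 1. Reading y takes N from S2 back to S2, so every xyⁱz is accepted.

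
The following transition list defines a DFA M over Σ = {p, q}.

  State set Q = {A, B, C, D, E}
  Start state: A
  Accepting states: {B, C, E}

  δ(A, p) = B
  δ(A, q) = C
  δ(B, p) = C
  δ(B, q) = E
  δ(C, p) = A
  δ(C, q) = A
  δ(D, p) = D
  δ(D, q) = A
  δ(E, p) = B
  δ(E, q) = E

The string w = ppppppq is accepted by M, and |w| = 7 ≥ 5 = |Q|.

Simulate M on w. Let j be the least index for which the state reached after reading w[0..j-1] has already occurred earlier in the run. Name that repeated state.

Run of M on w = p p p p p p q:
  step 0: A  (start)
  step 1: B  (read p: A→B)
  step 2: C  (read p: B→C)
  step 3: A  (read p: C→A)   ← first repeat (A seen earlier)
  step 4: B  (read p: A→B)
  step 5: C  (read p: B→C)
  step 6: A  (read p: C→A)
  step 7: C  (read q: A→C)

The earliest repeat is at step j = 3: M is in A, which it already visited at step i = 0.

A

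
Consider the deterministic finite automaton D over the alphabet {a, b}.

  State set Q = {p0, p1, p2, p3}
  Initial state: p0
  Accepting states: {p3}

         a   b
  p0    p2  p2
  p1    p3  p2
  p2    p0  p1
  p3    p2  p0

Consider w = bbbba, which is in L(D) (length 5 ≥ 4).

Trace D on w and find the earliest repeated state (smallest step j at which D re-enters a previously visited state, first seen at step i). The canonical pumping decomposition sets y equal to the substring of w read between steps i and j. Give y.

Run of D on w = b b b b a:
  step 0: p0  (start)
  step 1: p2  (read b: p0→p2)
  step 2: p1  (read b: p2→p1)
  step 3: p2  (read b: p1→p2)   ← first repeat (p2 seen earlier)
  step 4: p1  (read b: p2→p1)
  step 5: p3  (read a: p1→p3)

So i = 1, j = 3, giving x = w[0:1] = b, y = w[1:3] = bb, z = w[3:5] = ba.
Check: |xy| = 3 ≤ 4 and |y| = 2 ≥ 1. Reading y takes D from p2 back to p2, so every xyⁱz is accepted.

bb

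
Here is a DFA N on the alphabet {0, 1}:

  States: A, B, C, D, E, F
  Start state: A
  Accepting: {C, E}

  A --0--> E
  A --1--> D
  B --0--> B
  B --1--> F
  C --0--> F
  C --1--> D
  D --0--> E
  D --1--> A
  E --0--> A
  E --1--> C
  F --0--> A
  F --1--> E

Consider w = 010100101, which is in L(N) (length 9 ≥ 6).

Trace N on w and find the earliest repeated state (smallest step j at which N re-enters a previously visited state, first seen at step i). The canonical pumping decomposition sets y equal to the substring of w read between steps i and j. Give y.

State sequence: A -0-> E -1-> C -0-> F -1-> E -0-> A -0-> E -1-> C -0-> F -1-> E
First repeat at step 4: E was already visited.

So i = 1, j = 4, giving x = w[0:1] = 0, y = w[1:4] = 101, z = w[4:9] = 00101.
Check: |xy| = 4 ≤ 6 and |y| = 3 ≥ 1. Reading y takes N from E back to E, so every xyⁱz is accepted.

101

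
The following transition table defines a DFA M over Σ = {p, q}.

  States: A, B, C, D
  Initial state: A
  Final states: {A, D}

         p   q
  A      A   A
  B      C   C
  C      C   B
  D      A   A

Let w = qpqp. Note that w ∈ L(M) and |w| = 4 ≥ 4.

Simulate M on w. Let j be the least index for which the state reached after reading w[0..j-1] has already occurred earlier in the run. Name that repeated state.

Run of M on w = q p q p:
  step 0: A  (start)
  step 1: A  (read q: A→A)   ← first repeat (A seen earlier)
  step 2: A  (read p: A→A)
  step 3: A  (read q: A→A)
  step 4: A  (read p: A→A)

The earliest repeat is at step j = 1: M is in A, which it already visited at step i = 0.
With |Q| = 4, pigeonhole forces a state repeat no later than step 4; the substring read between the first and second visits to that state can be pumped.

A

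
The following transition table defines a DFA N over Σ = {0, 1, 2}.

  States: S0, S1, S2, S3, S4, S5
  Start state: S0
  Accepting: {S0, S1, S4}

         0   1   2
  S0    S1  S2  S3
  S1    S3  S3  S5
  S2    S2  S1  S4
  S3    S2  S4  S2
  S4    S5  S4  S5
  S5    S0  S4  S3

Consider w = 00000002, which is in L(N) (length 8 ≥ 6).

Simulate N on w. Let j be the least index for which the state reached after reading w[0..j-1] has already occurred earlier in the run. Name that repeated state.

S2

State sequence: S0 -0-> S1 -0-> S3 -0-> S2 -0-> S2 -0-> S2 -0-> S2 -0-> S2 -2-> S4
First repeat at step 4: S2 was already visited.

The earliest repeat is at step j = 4: N is in S2, which it already visited at step i = 3.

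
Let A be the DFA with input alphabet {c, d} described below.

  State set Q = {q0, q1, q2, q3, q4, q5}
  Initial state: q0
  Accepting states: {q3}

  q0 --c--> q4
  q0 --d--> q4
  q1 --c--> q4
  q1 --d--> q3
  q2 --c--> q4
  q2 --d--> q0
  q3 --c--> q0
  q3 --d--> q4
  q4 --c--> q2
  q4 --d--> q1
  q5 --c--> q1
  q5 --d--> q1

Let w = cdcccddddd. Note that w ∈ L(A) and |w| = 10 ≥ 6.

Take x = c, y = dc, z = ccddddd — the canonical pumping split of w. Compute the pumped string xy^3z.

xy^3z = c·dc·dc·dc·ccddddd = cdcdcdcccddddd.
Reading y = dc takes A from q4 back to q4, so after x·y·y·y the machine is still in q4, and z then leads to the accepting state q3. Hence cdcdcdcccddddd ∈ L(A).

cdcdcdcccddddd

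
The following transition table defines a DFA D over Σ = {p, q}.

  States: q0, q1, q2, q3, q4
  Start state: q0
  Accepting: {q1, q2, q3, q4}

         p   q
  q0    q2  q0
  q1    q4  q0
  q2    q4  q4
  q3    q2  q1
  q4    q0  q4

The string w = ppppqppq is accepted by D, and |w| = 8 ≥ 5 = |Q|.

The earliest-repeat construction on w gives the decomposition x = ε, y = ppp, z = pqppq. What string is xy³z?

ppppppppppqppq

xy^3z = ε·ppp·ppp·ppp·pqppq = ppppppppppqppq.
Reading y = ppp takes D from q0 back to q0, so after x·y·y·y the machine is still in q0, and z then leads to the accepting state q4. Hence ppppppppppqppq ∈ L(D).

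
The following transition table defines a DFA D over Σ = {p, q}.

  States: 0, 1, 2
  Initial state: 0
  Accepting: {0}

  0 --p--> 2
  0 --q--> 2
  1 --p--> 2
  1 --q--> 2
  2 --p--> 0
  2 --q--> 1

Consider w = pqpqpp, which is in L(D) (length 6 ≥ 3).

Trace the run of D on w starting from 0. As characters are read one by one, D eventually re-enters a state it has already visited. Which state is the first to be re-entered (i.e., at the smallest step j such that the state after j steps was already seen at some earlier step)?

2

Run of D on w = p q p q p p:
  step 0: 0  (start)
  step 1: 2  (read p: 0→2)
  step 2: 1  (read q: 2→1)
  step 3: 2  (read p: 1→2)   ← first repeat (2 seen earlier)
  step 4: 1  (read q: 2→1)
  step 5: 2  (read p: 1→2)
  step 6: 0  (read p: 2→0)

The earliest repeat is at step j = 3: D is in 2, which it already visited at step i = 1.
Since D has 3 states, any run of length ≥ 3 visits 3+1 states, so by pigeonhole some state repeats within the first 3 steps — that repeat gives the pumpable loop.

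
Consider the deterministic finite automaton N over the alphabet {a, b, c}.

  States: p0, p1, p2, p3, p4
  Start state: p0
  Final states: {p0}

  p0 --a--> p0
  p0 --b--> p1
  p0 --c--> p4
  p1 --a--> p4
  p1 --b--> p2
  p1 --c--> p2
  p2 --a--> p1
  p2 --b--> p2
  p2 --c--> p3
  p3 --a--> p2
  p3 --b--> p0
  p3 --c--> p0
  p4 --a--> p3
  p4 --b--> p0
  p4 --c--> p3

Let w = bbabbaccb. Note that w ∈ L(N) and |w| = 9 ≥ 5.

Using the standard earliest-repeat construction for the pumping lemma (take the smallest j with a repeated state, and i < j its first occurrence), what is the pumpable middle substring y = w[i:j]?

Run of N on w = b b a b b a c c b:
  step 0: p0  (start)
  step 1: p1  (read b: p0→p1)
  step 2: p2  (read b: p1→p2)
  step 3: p1  (read a: p2→p1)   ← first repeat (p1 seen earlier)
  step 4: p2  (read b: p1→p2)
  step 5: p2  (read b: p2→p2)
  step 6: p1  (read a: p2→p1)
  step 7: p2  (read c: p1→p2)
  step 8: p3  (read c: p2→p3)
  step 9: p0  (read b: p3→p0)

So i = 1, j = 3, giving x = w[0:1] = b, y = w[1:3] = ba, z = w[3:9] = bbaccb.
Check: |xy| = 3 ≤ 5 and |y| = 2 ≥ 1. Reading y takes N from p1 back to p1, so every xyⁱz is accepted.

ba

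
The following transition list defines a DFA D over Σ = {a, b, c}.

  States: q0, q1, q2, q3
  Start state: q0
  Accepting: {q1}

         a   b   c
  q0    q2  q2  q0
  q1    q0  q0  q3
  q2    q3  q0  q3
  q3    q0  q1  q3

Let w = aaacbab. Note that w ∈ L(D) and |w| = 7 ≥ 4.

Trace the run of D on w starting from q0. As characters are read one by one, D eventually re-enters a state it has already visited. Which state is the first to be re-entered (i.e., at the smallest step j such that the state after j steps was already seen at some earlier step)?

q0

State sequence: q0 -a-> q2 -a-> q3 -a-> q0 -c-> q0 -b-> q2 -a-> q3 -b-> q1
First repeat at step 3: q0 was already visited.

The earliest repeat is at step j = 3: D is in q0, which it already visited at step i = 0.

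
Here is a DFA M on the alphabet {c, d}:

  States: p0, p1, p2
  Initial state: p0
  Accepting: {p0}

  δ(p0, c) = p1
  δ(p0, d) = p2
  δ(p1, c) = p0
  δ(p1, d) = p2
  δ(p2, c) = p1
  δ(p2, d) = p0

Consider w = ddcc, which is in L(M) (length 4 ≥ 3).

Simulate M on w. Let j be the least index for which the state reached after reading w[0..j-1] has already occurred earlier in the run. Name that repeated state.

Run of M on w = d d c c:
  step 0: p0  (start)
  step 1: p2  (read d: p0→p2)
  step 2: p0  (read d: p2→p0)   ← first repeat (p0 seen earlier)
  step 3: p1  (read c: p0→p1)
  step 4: p0  (read c: p1→p0)

The earliest repeat is at step j = 2: M is in p0, which it already visited at step i = 0.
With |Q| = 3, pigeonhole forces a state repeat no later than step 3; the substring read between the first and second visits to that state can be pumped.

p0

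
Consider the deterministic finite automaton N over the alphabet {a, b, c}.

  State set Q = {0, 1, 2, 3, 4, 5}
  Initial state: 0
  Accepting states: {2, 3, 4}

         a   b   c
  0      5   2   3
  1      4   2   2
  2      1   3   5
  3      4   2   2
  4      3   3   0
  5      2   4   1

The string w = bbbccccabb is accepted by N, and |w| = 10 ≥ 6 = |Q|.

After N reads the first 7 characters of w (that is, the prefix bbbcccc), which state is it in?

State sequence: 0 -b-> 2 -b-> 3 -b-> 2 -c-> 5 -c-> 1 -c-> 2 -c-> 5

After reading 7 characters, N is in state 5.

5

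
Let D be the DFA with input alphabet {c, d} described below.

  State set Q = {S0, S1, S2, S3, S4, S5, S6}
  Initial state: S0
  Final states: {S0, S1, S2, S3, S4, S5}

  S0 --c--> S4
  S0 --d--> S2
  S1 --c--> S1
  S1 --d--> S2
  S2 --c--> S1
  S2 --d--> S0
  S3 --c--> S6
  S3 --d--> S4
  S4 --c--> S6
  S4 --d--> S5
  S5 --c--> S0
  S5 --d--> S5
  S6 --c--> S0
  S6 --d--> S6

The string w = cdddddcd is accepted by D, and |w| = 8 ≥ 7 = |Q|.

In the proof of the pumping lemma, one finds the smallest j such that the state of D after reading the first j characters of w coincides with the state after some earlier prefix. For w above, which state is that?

Run of D on w = c d d d d d c d:
  step 0: S0  (start)
  step 1: S4  (read c: S0→S4)
  step 2: S5  (read d: S4→S5)
  step 3: S5  (read d: S5→S5)   ← first repeat (S5 seen earlier)
  step 4: S5  (read d: S5→S5)
  step 5: S5  (read d: S5→S5)
  step 6: S5  (read d: S5→S5)
  step 7: S0  (read c: S5→S0)
  step 8: S2  (read d: S0→S2)

The earliest repeat is at step j = 3: D is in S5, which it already visited at step i = 2.
With |Q| = 7, pigeonhole forces a state repeat no later than step 7; the substring read between the first and second visits to that state can be pumped.

S5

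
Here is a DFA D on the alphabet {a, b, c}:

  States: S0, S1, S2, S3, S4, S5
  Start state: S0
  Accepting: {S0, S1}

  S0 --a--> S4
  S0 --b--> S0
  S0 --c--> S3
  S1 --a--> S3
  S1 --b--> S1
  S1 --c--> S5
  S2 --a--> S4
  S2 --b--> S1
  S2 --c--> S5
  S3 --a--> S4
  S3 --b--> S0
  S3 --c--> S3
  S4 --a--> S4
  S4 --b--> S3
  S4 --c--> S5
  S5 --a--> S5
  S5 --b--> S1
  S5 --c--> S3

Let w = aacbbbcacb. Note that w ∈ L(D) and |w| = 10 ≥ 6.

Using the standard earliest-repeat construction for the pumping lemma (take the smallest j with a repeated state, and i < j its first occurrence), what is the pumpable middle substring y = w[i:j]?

a

Run of D on w = a a c b b b c a c b:
  step 0: S0  (start)
  step 1: S4  (read a: S0→S4)
  step 2: S4  (read a: S4→S4)   ← first repeat (S4 seen earlier)
  step 3: S5  (read c: S4→S5)
  step 4: S1  (read b: S5→S1)
  step 5: S1  (read b: S1→S1)
  step 6: S1  (read b: S1→S1)
  step 7: S5  (read c: S1→S5)
  step 8: S5  (read a: S5→S5)
  step 9: S3  (read c: S5→S3)
  step 10: S0  (read b: S3→S0)

So i = 1, j = 2, giving x = w[0:1] = a, y = w[1:2] = a, z = w[2:10] = cbbbcacb.
Check: |xy| = 2 ≤ 6 and |y| = 1 ≥ 1. Reading y takes D from S4 back to S4, so every xyⁱz is accepted.
The DFA has 6 states, so the proof of the pumping lemma guarantees a repeated state among the first 6+1 visited; the segment between the two visits is the pumpable y.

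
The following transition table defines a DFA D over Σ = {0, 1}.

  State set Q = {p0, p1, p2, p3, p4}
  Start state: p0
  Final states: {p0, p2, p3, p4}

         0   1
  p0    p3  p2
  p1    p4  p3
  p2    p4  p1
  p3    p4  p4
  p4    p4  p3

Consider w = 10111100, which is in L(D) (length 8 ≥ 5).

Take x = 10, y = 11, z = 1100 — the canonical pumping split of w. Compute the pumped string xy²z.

1011111100

xy^2z = 10·11·11·1100 = 1011111100.
Reading y = 11 takes D from p4 back to p4, so after x·y·y the machine is still in p4, and z then leads to the accepting state p4. Hence 1011111100 ∈ L(D).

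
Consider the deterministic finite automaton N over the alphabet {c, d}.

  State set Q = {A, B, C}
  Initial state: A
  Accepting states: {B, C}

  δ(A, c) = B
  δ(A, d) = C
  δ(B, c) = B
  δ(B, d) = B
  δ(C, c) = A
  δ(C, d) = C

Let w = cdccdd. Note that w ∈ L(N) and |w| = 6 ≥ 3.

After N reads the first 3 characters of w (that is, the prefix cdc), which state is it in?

State sequence: A -c-> B -d-> B -c-> B

After reading 3 characters, N is in state B.
(This kind of state-tracing is the core of the pumping-lemma construction: with 3 states, pigeonhole forces a repeat within the first 3 steps.)

B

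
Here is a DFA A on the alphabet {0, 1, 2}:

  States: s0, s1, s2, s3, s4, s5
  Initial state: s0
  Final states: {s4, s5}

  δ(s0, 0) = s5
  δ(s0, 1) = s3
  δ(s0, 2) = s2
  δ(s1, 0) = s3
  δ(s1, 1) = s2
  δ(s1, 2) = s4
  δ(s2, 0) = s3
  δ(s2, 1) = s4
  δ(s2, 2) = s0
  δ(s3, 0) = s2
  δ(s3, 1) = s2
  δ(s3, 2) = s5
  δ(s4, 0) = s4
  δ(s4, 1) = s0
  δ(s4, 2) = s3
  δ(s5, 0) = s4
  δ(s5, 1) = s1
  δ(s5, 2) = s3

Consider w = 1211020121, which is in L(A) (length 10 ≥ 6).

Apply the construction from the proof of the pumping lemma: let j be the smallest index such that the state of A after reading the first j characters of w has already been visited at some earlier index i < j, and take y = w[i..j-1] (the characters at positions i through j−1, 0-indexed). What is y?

2110

State sequence: s0 -1-> s3 -2-> s5 -1-> s1 -1-> s2 -0-> s3 -2-> s5 -0-> s4 -1-> s0 -2-> s2 -1-> s4
First repeat at step 5: s3 was already visited.

So i = 1, j = 5, giving x = w[0:1] = 1, y = w[1:5] = 2110, z = w[5:10] = 20121.
Check: |xy| = 5 ≤ 6 and |y| = 4 ≥ 1. Reading y takes A from s3 back to s3, so every xyⁱz is accepted.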